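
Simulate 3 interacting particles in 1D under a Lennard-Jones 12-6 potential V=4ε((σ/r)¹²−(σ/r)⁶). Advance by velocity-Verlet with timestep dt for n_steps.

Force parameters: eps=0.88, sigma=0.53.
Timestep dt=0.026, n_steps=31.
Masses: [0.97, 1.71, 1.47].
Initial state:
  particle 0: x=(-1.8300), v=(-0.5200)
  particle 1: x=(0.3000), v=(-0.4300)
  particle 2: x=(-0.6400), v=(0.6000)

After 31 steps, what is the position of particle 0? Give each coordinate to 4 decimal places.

step 0: x0=(-1.8300) x1=(0.3000) x2=(-0.6400)
step 1: x0=(-1.8435) x1=(0.2887) x2=(-0.6243)
step 2: x0=(-1.8569) x1=(0.2770) x2=(-0.6082)
step 3: x0=(-1.8702) x1=(0.2650) x2=(-0.5918)
step 4: x0=(-1.8834) x1=(0.2525) x2=(-0.5748)
step 5: x0=(-1.8967) x1=(0.2394) x2=(-0.5571)
step 6: x0=(-1.9098) x1=(0.2255) x2=(-0.5386)
step 7: x0=(-1.9229) x1=(0.2107) x2=(-0.5191)
step 8: x0=(-1.9360) x1=(0.1947) x2=(-0.4981)
step 9: x0=(-1.9491) x1=(0.1772) x2=(-0.4755)
step 10: x0=(-1.9622) x1=(0.1582) x2=(-0.4511)
step 11: x0=(-1.9752) x1=(0.1384) x2=(-0.4258)
step 12: x0=(-1.9882) x1=(0.1224) x2=(-0.4049)
step 13: x0=(-2.0012) x1=(0.1237) x2=(-0.4042)
step 14: x0=(-2.0142) x1=(0.1420) x2=(-0.4233)
step 15: x0=(-2.0271) x1=(0.1639) x2=(-0.4465)
step 16: x0=(-2.0401) x1=(0.1850) x2=(-0.4688)
step 17: x0=(-2.0530) x1=(0.2044) x2=(-0.4892)
step 18: x0=(-2.0660) x1=(0.2225) x2=(-0.5080)
step 19: x0=(-2.0789) x1=(0.2393) x2=(-0.5254)
step 20: x0=(-2.0918) x1=(0.2553) x2=(-0.5418)
step 21: x0=(-2.1046) x1=(0.2704) x2=(-0.5572)
step 22: x0=(-2.1175) x1=(0.2850) x2=(-0.5720)
step 23: x0=(-2.1303) x1=(0.2991) x2=(-0.5863)
step 24: x0=(-2.1432) x1=(0.3128) x2=(-0.6000)
step 25: x0=(-2.1560) x1=(0.3261) x2=(-0.6135)
step 26: x0=(-2.1688) x1=(0.3392) x2=(-0.6266)
step 27: x0=(-2.1815) x1=(0.3521) x2=(-0.6395)
step 28: x0=(-2.1943) x1=(0.3648) x2=(-0.6521)
step 29: x0=(-2.2070) x1=(0.3773) x2=(-0.6646)
step 30: x0=(-2.2198) x1=(0.3897) x2=(-0.6770)
step 31: x0=(-2.2325) x1=(0.4020) x2=(-0.6892)

(-2.2325)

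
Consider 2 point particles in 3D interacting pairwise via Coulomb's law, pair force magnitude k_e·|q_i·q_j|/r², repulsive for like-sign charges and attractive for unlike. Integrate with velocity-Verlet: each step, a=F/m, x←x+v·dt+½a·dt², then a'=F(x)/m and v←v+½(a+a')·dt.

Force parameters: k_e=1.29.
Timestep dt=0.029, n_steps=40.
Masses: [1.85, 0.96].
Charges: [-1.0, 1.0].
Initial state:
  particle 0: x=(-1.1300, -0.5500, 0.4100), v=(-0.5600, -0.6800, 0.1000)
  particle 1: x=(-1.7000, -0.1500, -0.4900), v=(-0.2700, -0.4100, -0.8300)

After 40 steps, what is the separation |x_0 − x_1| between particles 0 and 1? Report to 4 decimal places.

1.3328

step 0: x0=(-1.1300, -0.5500, 0.4100) x1=(-1.7000, -0.1500, -0.4900)
step 1: x0=(-1.1464, -0.5696, 0.4127) x1=(-1.7076, -0.1620, -0.5137)
step 2: x0=(-1.1629, -0.5891, 0.4151) x1=(-1.7148, -0.1744, -0.5368)
step 3: x0=(-1.1797, -0.6085, 0.4171) x1=(-1.7216, -0.1870, -0.5592)
step 4: x0=(-1.1966, -0.6277, 0.4188) x1=(-1.7281, -0.1999, -0.5809)
step 5: x0=(-1.2138, -0.6467, 0.4202) x1=(-1.7342, -0.2131, -0.6020)
step 6: x0=(-1.2311, -0.6656, 0.4212) x1=(-1.7400, -0.2266, -0.6225)
step 7: x0=(-1.2485, -0.6844, 0.4219) x1=(-1.7455, -0.2403, -0.6423)
step 8: x0=(-1.2661, -0.7030, 0.4223) x1=(-1.7507, -0.2542, -0.6616)
step 9: x0=(-1.2838, -0.7216, 0.4224) x1=(-1.7557, -0.2684, -0.6802)
step 10: x0=(-1.3017, -0.7399, 0.4222) x1=(-1.7604, -0.2829, -0.6983)
step 11: x0=(-1.3197, -0.7582, 0.4217) x1=(-1.7648, -0.2976, -0.7158)
step 12: x0=(-1.3378, -0.7764, 0.4208) x1=(-1.7691, -0.3125, -0.7327)
step 13: x0=(-1.3560, -0.7944, 0.4197) x1=(-1.7731, -0.3276, -0.7490)
step 14: x0=(-1.3743, -0.8123, 0.4183) x1=(-1.7769, -0.3430, -0.7648)
step 15: x0=(-1.3928, -0.8301, 0.4166) x1=(-1.7805, -0.3586, -0.7800)
step 16: x0=(-1.4113, -0.8478, 0.4146) x1=(-1.7840, -0.3744, -0.7946)
step 17: x0=(-1.4299, -0.8653, 0.4123) x1=(-1.7872, -0.3905, -0.8087)
step 18: x0=(-1.4486, -0.8828, 0.4098) x1=(-1.7903, -0.4067, -0.8222)
step 19: x0=(-1.4673, -0.9001, 0.4069) x1=(-1.7933, -0.4232, -0.8352)
step 20: x0=(-1.4862, -0.9174, 0.4038) x1=(-1.7961, -0.4399, -0.8477)
step 21: x0=(-1.5051, -0.9345, 0.4004) x1=(-1.7988, -0.4568, -0.8595)
step 22: x0=(-1.5241, -0.9515, 0.3967) x1=(-1.8013, -0.4739, -0.8709)
step 23: x0=(-1.5431, -0.9684, 0.3927) x1=(-1.8038, -0.4911, -0.8817)
step 24: x0=(-1.5622, -0.9853, 0.3884) x1=(-1.8061, -0.5086, -0.8920)
step 25: x0=(-1.5814, -1.0020, 0.3839) x1=(-1.8083, -0.5263, -0.9017)
step 26: x0=(-1.6006, -1.0186, 0.3791) x1=(-1.8104, -0.5442, -0.9109)
step 27: x0=(-1.6198, -1.0351, 0.3740) x1=(-1.8125, -0.5623, -0.9195)
step 28: x0=(-1.6391, -1.0515, 0.3686) x1=(-1.8144, -0.5806, -0.9276)
step 29: x0=(-1.6584, -1.0677, 0.3629) x1=(-1.8163, -0.5991, -0.9352)
step 30: x0=(-1.6778, -1.0839, 0.3569) x1=(-1.8181, -0.6178, -0.9422)
step 31: x0=(-1.6972, -1.1000, 0.3507) x1=(-1.8199, -0.6367, -0.9487)
step 32: x0=(-1.7166, -1.1160, 0.3442) x1=(-1.8216, -0.6558, -0.9546)
step 33: x0=(-1.7360, -1.1319, 0.3374) x1=(-1.8233, -0.6751, -0.9599)
step 34: x0=(-1.7555, -1.1477, 0.3303) x1=(-1.8249, -0.6946, -0.9647)
step 35: x0=(-1.7750, -1.1634, 0.3229) x1=(-1.8265, -0.7142, -0.9689)
step 36: x0=(-1.7945, -1.1789, 0.3152) x1=(-1.8280, -0.7341, -0.9726)
step 37: x0=(-1.8140, -1.1944, 0.3072) x1=(-1.8296, -0.7542, -0.9757)
step 38: x0=(-1.8335, -1.2098, 0.2989) x1=(-1.8311, -0.7745, -0.9782)
step 39: x0=(-1.8530, -1.2250, 0.2903) x1=(-1.8327, -0.7949, -0.9801)
step 40: x0=(-1.8725, -1.2402, 0.2814) x1=(-1.8342, -0.8156, -0.9814)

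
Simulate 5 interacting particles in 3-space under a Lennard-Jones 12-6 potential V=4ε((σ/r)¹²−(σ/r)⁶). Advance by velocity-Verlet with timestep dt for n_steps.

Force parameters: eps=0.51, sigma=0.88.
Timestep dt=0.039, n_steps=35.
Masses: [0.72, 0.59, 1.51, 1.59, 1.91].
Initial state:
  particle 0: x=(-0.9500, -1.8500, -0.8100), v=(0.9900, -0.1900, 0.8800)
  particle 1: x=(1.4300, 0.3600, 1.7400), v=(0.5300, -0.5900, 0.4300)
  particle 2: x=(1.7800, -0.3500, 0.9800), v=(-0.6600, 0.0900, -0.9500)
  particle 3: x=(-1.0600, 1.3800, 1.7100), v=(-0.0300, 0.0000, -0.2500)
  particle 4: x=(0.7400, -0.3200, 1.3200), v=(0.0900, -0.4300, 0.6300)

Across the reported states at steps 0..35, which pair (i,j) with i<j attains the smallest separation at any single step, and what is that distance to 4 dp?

pair (1,4), distance 0.9289

step 0: x0=(-0.9500, -1.8500, -0.8100) x1=(1.4300, 0.3600, 1.7400) x2=(1.7800, -0.3500, 0.9800) x3=(-1.0600, 1.3800, 1.7100) x4=(0.7400, -0.3200, 1.3200)
step 1: x0=(-0.9114, -1.8574, -0.7757) x1=(1.4502, 0.3348, 1.7549) x2=(1.7534, -0.3460, 0.9437) x3=(-1.0612, 1.3800, 1.7002) x4=(0.7444, -0.3365, 1.3446)
step 2: x0=(-0.8728, -1.8648, -0.7414) x1=(1.4691, 0.3052, 1.7658) x2=(1.7251, -0.3412, 0.9088) x3=(-1.0623, 1.3800, 1.6905) x4=(0.7504, -0.3523, 1.3692)
step 3: x0=(-0.8342, -1.8722, -0.7070) x1=(1.4866, 0.2716, 1.7728) x2=(1.6952, -0.3355, 0.8757) x3=(-1.0635, 1.3800, 1.6807) x4=(0.7582, -0.3674, 1.3937)
step 4: x0=(-0.7955, -1.8796, -0.6727) x1=(1.5027, 0.2341, 1.7758) x2=(1.6638, -0.3291, 0.8444) x3=(-1.0646, 1.3799, 1.6710) x4=(0.7675, -0.3820, 1.4180)
step 5: x0=(-0.7569, -1.8870, -0.6383) x1=(1.5176, 0.1934, 1.7749) x2=(1.6312, -0.3221, 0.8149) x3=(-1.0657, 1.3799, 1.6612) x4=(0.7782, -0.3961, 1.4420)
step 6: x0=(-0.7183, -1.8944, -0.6040) x1=(1.5319, 0.1503, 1.7704) x2=(1.5973, -0.3145, 0.7875) x3=(-1.0668, 1.3799, 1.6515) x4=(0.7901, -0.4098, 1.4655)
step 7: x0=(-0.6796, -1.9018, -0.5696) x1=(1.5473, 0.1063, 1.7631) x2=(1.5623, -0.3064, 0.7622) x3=(-1.0679, 1.3798, 1.6417) x4=(0.8024, -0.4237, 1.4883)
step 8: x0=(-0.6410, -1.9091, -0.5353) x1=(1.5662, 0.0634, 1.7537) x2=(1.5264, -0.2979, 0.7390) x3=(-1.0690, 1.3797, 1.6320) x4=(0.8144, -0.4382, 1.5099)
step 9: x0=(-0.6023, -1.9165, -0.5009) x1=(1.5922, 0.0242, 1.7434) x2=(1.4896, -0.2892, 0.7181) x3=(-1.0701, 1.3797, 1.6222) x4=(0.8249, -0.4541, 1.5301)
step 10: x0=(-0.5636, -1.9239, -0.4665) x1=(1.6268, -0.0105, 1.7322) x2=(1.4522, -0.2802, 0.6996) x3=(-1.0712, 1.3796, 1.6124) x4=(0.8333, -0.4715, 1.5487)
step 11: x0=(-0.5250, -1.9312, -0.4321) x1=(1.6684, -0.0417, 1.7194) x2=(1.4141, -0.2712, 0.6834) x3=(-1.0722, 1.3795, 1.6027) x4=(0.8399, -0.4901, 1.5658)
step 12: x0=(-0.4863, -1.9385, -0.3977) x1=(1.7132, -0.0714, 1.7039) x2=(1.3757, -0.2621, 0.6697) x3=(-1.0733, 1.3794, 1.5929) x4=(0.8459, -0.5091, 1.5819)
step 13: x0=(-0.4476, -1.9459, -0.3633) x1=(1.7577, -0.1013, 1.6852) x2=(1.3370, -0.2531, 0.6584) x3=(-1.0744, 1.3794, 1.5832) x4=(0.8522, -0.5281, 1.5970)
step 14: x0=(-0.4089, -1.9532, -0.3289) x1=(1.7997, -0.1324, 1.6631) x2=(1.2982, -0.2443, 0.6496) x3=(-1.0754, 1.3793, 1.5734) x4=(0.8593, -0.5465, 1.6112)
step 15: x0=(-0.3701, -1.9605, -0.2944) x1=(1.8377, -0.1647, 1.6379) x2=(1.2594, -0.2357, 0.6432) x3=(-1.0765, 1.3792, 1.5636) x4=(0.8676, -0.5643, 1.6245)
step 16: x0=(-0.3314, -1.9677, -0.2600) x1=(1.8712, -0.1985, 1.6098) x2=(1.2208, -0.2275, 0.6392) x3=(-1.0775, 1.3790, 1.5539) x4=(0.8772, -0.5815, 1.6368)
step 17: x0=(-0.2926, -1.9750, -0.2255) x1=(1.8997, -0.2337, 1.5792) x2=(1.1824, -0.2197, 0.6374) x3=(-1.0785, 1.3789, 1.5441) x4=(0.8881, -0.5979, 1.6480)
step 18: x0=(-0.2538, -1.9822, -0.1910) x1=(1.9231, -0.2699, 1.5465) x2=(1.1443, -0.2124, 0.6378) x3=(-1.0795, 1.3788, 1.5343) x4=(0.9003, -0.6135, 1.6583)
step 19: x0=(-0.2150, -1.9894, -0.1565) x1=(1.9413, -0.3072, 1.5120) x2=(1.1067, -0.2056, 0.6402) x3=(-1.0806, 1.3787, 1.5246) x4=(0.9138, -0.6285, 1.6674)
step 20: x0=(-0.1762, -1.9965, -0.1219) x1=(1.9542, -0.3453, 1.4760) x2=(1.0695, -0.1994, 0.6447) x3=(-1.0816, 1.3786, 1.5148) x4=(0.9285, -0.6427, 1.6754)
step 21: x0=(-0.1373, -2.0037, -0.0873) x1=(1.9619, -0.3841, 1.4389) x2=(1.0329, -0.1939, 0.6510) x3=(-1.0826, 1.3784, 1.5050) x4=(0.9444, -0.6561, 1.6822)
step 22: x0=(-0.0984, -2.0107, -0.0527) x1=(1.9644, -0.4233, 1.4010) x2=(0.9969, -0.1891, 0.6592) x3=(-1.0836, 1.3783, 1.4952) x4=(0.9614, -0.6689, 1.6878)
step 23: x0=(-0.0594, -2.0177, -0.0181) x1=(1.9617, -0.4630, 1.3627) x2=(0.9616, -0.1851, 0.6691) x3=(-1.0846, 1.3781, 1.4855) x4=(0.9794, -0.6810, 1.6922)
step 24: x0=(-0.0205, -2.0247, 0.0166) x1=(1.9540, -0.5028, 1.3240) x2=(0.9270, -0.1818, 0.6808) x3=(-1.0855, 1.3780, 1.4757) x4=(0.9984, -0.6924, 1.6952)
step 25: x0=(0.0185, -2.0316, 0.0513) x1=(1.9417, -0.5425, 1.2853) x2=(0.8932, -0.1794, 0.6941) x3=(-1.0865, 1.3778, 1.4659) x4=(1.0181, -0.7032, 1.6970)
step 26: x0=(0.0576, -2.0384, 0.0860) x1=(1.9253, -0.5820, 1.2464) x2=(0.8603, -0.1779, 0.7089) x3=(-1.0875, 1.3777, 1.4561) x4=(1.0384, -0.7134, 1.6976)
step 27: x0=(0.0967, -2.0452, 0.1208) x1=(1.9058, -0.6210, 1.2072) x2=(0.8283, -0.1773, 0.7253) x3=(-1.0885, 1.3775, 1.4464) x4=(1.0589, -0.7231, 1.6971)
step 28: x0=(0.1359, -2.0518, 0.1557) x1=(1.8848, -0.6591, 1.1669) x2=(0.7973, -0.1776, 0.7432) x3=(-1.0894, 1.3773, 1.4366) x4=(1.0791, -0.7322, 1.6957)
step 29: x0=(0.1751, -2.0584, 0.1906) x1=(1.8640, -0.6962, 1.1245) x2=(0.7674, -0.1790, 0.7624) x3=(-1.0904, 1.3771, 1.4268) x4=(1.0983, -0.7410, 1.6939)
step 30: x0=(0.2143, -2.0648, 0.2256) x1=(1.8449, -0.7323, 1.0787) x2=(0.7386, -0.1814, 0.7829) x3=(-1.0913, 1.3769, 1.4170) x4=(1.1161, -0.7493, 1.6920)
step 31: x0=(0.2537, -2.0711, 0.2607) x1=(1.8277, -0.7673, 1.0292) x2=(0.7109, -0.1848, 0.8047) x3=(-1.0922, 1.3767, 1.4072) x4=(1.1323, -0.7571, 1.6903)
step 32: x0=(0.2931, -2.0773, 0.2958) x1=(1.8114, -0.8015, 0.9768) x2=(0.6844, -0.1894, 0.8277) x3=(-1.0931, 1.3765, 1.3974) x4=(1.1473, -0.7643, 1.6885)
step 33: x0=(0.3326, -2.0832, 0.3310) x1=(1.7943, -0.8349, 0.9230) x2=(0.6591, -0.1950, 0.8518) x3=(-1.0940, 1.3763, 1.3876) x4=(1.1616, -0.7710, 1.6862)
step 34: x0=(0.3723, -2.0890, 0.3664) x1=(1.7753, -0.8674, 0.8694) x2=(0.6350, -0.2016, 0.8769) x3=(-1.0949, 1.3761, 1.3778) x4=(1.1755, -0.7773, 1.6831)
step 35: x0=(0.4120, -2.0946, 0.4018) x1=(1.7534, -0.8989, 0.8174) x2=(0.6122, -0.2094, 0.9029) x3=(-1.0958, 1.3759, 1.3680) x4=(1.1892, -0.7830, 1.6786)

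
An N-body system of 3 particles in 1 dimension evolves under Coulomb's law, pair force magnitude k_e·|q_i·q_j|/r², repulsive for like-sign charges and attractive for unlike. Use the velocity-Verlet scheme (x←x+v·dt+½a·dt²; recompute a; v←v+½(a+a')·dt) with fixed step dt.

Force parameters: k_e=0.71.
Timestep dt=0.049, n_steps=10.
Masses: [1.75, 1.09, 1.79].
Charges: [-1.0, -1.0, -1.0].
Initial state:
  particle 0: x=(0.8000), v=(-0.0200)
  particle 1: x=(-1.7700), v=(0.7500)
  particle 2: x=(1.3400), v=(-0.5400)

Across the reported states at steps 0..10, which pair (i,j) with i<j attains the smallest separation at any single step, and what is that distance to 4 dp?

pair (0,2), distance 0.4952

step 0: x0=(0.8000) x1=(-1.7700) x2=(1.3400)
step 1: x0=(0.7974) x1=(-1.7334) x2=(1.3152)
step 2: x0=(0.7914) x1=(-1.6973) x2=(1.2941)
step 3: x0=(0.7816) x1=(-1.6616) x2=(1.2769)
step 4: x0=(0.7680) x1=(-1.6263) x2=(1.2636)
step 5: x0=(0.7507) x1=(-1.5915) x2=(1.2543)
step 6: x0=(0.7297) x1=(-1.5572) x2=(1.2489)
step 7: x0=(0.7052) x1=(-1.5234) x2=(1.2472)
step 8: x0=(0.6776) x1=(-1.4900) x2=(1.2488)
step 9: x0=(0.6473) x1=(-1.4573) x2=(1.2535)
step 10: x0=(0.6145) x1=(-1.4251) x2=(1.2609)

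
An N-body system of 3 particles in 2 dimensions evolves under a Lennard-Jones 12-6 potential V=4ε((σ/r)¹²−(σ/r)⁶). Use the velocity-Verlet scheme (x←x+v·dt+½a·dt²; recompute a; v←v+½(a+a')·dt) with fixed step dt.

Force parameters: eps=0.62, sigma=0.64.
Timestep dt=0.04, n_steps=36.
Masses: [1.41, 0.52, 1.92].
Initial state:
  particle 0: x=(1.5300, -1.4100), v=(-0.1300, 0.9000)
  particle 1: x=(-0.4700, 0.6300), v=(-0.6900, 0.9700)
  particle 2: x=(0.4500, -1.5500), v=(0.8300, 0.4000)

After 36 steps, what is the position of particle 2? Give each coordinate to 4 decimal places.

(1.2783, -1.2289)

step 0: x0=(1.5300, -1.4100) x1=(-0.4700, 0.6300) x2=(0.4500, -1.5500)
step 1: x0=(1.5245, -1.3740) x1=(-0.4976, 0.6688) x2=(0.4834, -1.5340)
step 2: x0=(1.5183, -1.3382) x1=(-0.5252, 0.7076) x2=(0.5174, -1.5179)
step 3: x0=(1.5112, -1.3025) x1=(-0.5528, 0.7464) x2=(0.5519, -1.5016)
step 4: x0=(1.5030, -1.2670) x1=(-0.5804, 0.7851) x2=(0.5873, -1.4852)
step 5: x0=(1.4934, -1.2319) x1=(-0.6080, 0.8239) x2=(0.6238, -1.4686)
step 6: x0=(1.4821, -1.1972) x1=(-0.6355, 0.8627) x2=(0.6615, -1.4516)
step 7: x0=(1.4687, -1.1632) x1=(-0.6631, 0.9014) x2=(0.7007, -1.4341)
step 8: x0=(1.4528, -1.1301) x1=(-0.6907, 0.9402) x2=(0.7417, -1.4160)
step 9: x0=(1.4347, -1.0978) x1=(-0.7183, 0.9790) x2=(0.7844, -1.3973)
step 10: x0=(1.4168, -1.0654) x1=(-0.7458, 1.0177) x2=(0.8269, -1.3786)
step 11: x0=(1.4084, -1.0281) x1=(-0.7734, 1.0565) x2=(0.8624, -1.3636)
step 12: x0=(1.4219, -0.9772) x1=(-0.8010, 1.0952) x2=(0.8819, -1.3585)
step 13: x0=(1.4465, -0.9185) x1=(-0.8285, 1.1339) x2=(0.8932, -1.3591)
step 14: x0=(1.4721, -0.8590) x1=(-0.8561, 1.1727) x2=(0.9037, -1.3603)
step 15: x0=(1.4961, -0.8010) x1=(-0.8836, 1.2114) x2=(0.9155, -1.3605)
step 16: x0=(1.5181, -0.7448) x1=(-0.9112, 1.2502) x2=(0.9287, -1.3593)
step 17: x0=(1.5386, -0.6903) x1=(-0.9388, 1.2889) x2=(0.9430, -1.3569)
step 18: x0=(1.5578, -0.6371) x1=(-0.9663, 1.3276) x2=(0.9583, -1.3535)
step 19: x0=(1.5761, -0.5851) x1=(-0.9939, 1.3664) x2=(0.9742, -1.3492)
step 20: x0=(1.5937, -0.5340) x1=(-1.0214, 1.4051) x2=(0.9907, -1.3443)
step 21: x0=(1.6106, -0.4837) x1=(-1.0490, 1.4439) x2=(1.0076, -1.3388)
step 22: x0=(1.6272, -0.4339) x1=(-1.0765, 1.4826) x2=(1.0248, -1.3329)
step 23: x0=(1.6434, -0.3847) x1=(-1.1041, 1.5213) x2=(1.0423, -1.3266)
step 24: x0=(1.6593, -0.3359) x1=(-1.1316, 1.5601) x2=(1.0600, -1.3200)
step 25: x0=(1.6751, -0.2875) x1=(-1.1592, 1.5988) x2=(1.0778, -1.3131)
step 26: x0=(1.6906, -0.2393) x1=(-1.1867, 1.6375) x2=(1.0957, -1.3060)
step 27: x0=(1.7061, -0.1914) x1=(-1.2143, 1.6762) x2=(1.1137, -1.2987)
step 28: x0=(1.7214, -0.1437) x1=(-1.2418, 1.7150) x2=(1.1319, -1.2913)
step 29: x0=(1.7366, -0.0961) x1=(-1.2694, 1.7537) x2=(1.1500, -1.2838)
step 30: x0=(1.7518, -0.0487) x1=(-1.2969, 1.7924) x2=(1.1683, -1.2762)
step 31: x0=(1.7669, -0.0014) x1=(-1.3245, 1.8312) x2=(1.1865, -1.2684)
step 32: x0=(1.7820, 0.0458) x1=(-1.3520, 1.8699) x2=(1.2048, -1.2606)
step 33: x0=(1.7970, 0.0929) x1=(-1.3796, 1.9086) x2=(1.2232, -1.2528)
step 34: x0=(1.8120, 0.1400) x1=(-1.4071, 1.9473) x2=(1.2415, -1.2449)
step 35: x0=(1.8270, 0.1869) x1=(-1.4347, 1.9861) x2=(1.2599, -1.2369)
step 36: x0=(1.8419, 0.2338) x1=(-1.4622, 2.0248) x2=(1.2783, -1.2289)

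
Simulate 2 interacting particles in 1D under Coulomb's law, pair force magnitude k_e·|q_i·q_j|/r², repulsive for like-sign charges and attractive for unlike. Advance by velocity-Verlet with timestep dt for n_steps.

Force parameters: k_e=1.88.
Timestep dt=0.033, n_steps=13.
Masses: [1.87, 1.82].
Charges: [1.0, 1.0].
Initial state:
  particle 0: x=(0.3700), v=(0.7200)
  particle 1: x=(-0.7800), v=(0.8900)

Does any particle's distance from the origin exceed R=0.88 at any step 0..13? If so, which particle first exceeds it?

step 0: x0=(0.3700) x1=(-0.7800)
step 1: x0=(0.3942) x1=(-0.7511)
step 2: x0=(0.4192) x1=(-0.7230)
step 3: x0=(0.4450) x1=(-0.6957)
step 4: x0=(0.4717) x1=(-0.6694)
step 5: x0=(0.4992) x1=(-0.6439)
step 6: x0=(0.5276) x1=(-0.6193)
step 7: x0=(0.5568) x1=(-0.5955)
step 8: x0=(0.5868) x1=(-0.5725)
step 9: x0=(0.6177) x1=(-0.5504)
step 10: x0=(0.6493) x1=(-0.5292)
step 11: x0=(0.6818) x1=(-0.5087)
step 12: x0=(0.7150) x1=(-0.4890)
step 13: x0=(0.7489) x1=(-0.4701)

no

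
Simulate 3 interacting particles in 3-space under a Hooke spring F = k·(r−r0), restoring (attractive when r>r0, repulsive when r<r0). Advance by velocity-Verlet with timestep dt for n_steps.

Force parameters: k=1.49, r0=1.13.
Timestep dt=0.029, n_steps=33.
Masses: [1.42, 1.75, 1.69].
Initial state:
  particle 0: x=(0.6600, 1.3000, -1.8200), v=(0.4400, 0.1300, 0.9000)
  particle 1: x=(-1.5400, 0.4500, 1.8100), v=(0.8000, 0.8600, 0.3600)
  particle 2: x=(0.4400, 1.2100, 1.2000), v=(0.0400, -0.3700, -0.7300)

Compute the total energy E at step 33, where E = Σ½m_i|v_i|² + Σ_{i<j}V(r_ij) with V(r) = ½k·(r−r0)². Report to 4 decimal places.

13.7844

step 0: x0=(0.6600, 1.3000, -1.8200) x1=(-1.5400, 0.4500, 1.8100) x2=(0.4400, 1.2100, 1.2000)
step 1: x0=(0.6720, 1.3035, -1.7919) x1=(-1.5159, 0.4753, 1.8194) x2=(0.4409, 1.1992, 1.1782)
step 2: x0=(0.6824, 1.3063, -1.7598) x1=(-1.4899, 0.5013, 1.8266) x2=(0.4411, 1.1881, 1.1553)
step 3: x0=(0.6913, 1.3086, -1.7238) x1=(-1.4622, 0.5279, 1.8317) x2=(0.4408, 1.1769, 1.1313)
step 4: x0=(0.6987, 1.3103, -1.6840) x1=(-1.4326, 0.5552, 1.8348) x2=(0.4399, 1.1654, 1.1063)
step 5: x0=(0.7045, 1.3115, -1.6404) x1=(-1.4014, 0.5831, 1.8357) x2=(0.4386, 1.1539, 1.0803)
step 6: x0=(0.7089, 1.3121, -1.5932) x1=(-1.3684, 0.6115, 1.8346) x2=(0.4367, 1.1422, 1.0534)
step 7: x0=(0.7118, 1.3121, -1.5424) x1=(-1.3338, 0.6405, 1.8315) x2=(0.4343, 1.1304, 1.0255)
step 8: x0=(0.7133, 1.3117, -1.4883) x1=(-1.2976, 0.6699, 1.8264) x2=(0.4315, 1.1185, 0.9969)
step 9: x0=(0.7133, 1.3108, -1.4309) x1=(-1.2598, 0.6998, 1.8193) x2=(0.4282, 1.1066, 0.9675)
step 10: x0=(0.7120, 1.3093, -1.3703) x1=(-1.2206, 0.7302, 1.8104) x2=(0.4245, 1.0946, 0.9375)
step 11: x0=(0.7094, 1.3074, -1.3067) x1=(-1.1798, 0.7610, 1.7996) x2=(0.4205, 1.0826, 0.9068)
step 12: x0=(0.7055, 1.3051, -1.2402) x1=(-1.1378, 0.7921, 1.7870) x2=(0.4161, 1.0706, 0.8755)
step 13: x0=(0.7004, 1.3024, -1.1710) x1=(-1.0943, 0.8235, 1.7726) x2=(0.4113, 1.0586, 0.8438)
step 14: x0=(0.6941, 1.2993, -1.0992) x1=(-1.0496, 0.8552, 1.7566) x2=(0.4063, 1.0466, 0.8116)
step 15: x0=(0.6866, 1.2959, -1.0251) x1=(-1.0038, 0.8872, 1.7390) x2=(0.4009, 1.0347, 0.7791)
step 16: x0=(0.6781, 1.2921, -0.9488) x1=(-0.9567, 0.9195, 1.7199) x2=(0.3953, 1.0228, 0.7464)
step 17: x0=(0.6686, 1.2880, -0.8704) x1=(-0.9087, 0.9519, 1.6994) x2=(0.3894, 1.0109, 0.7134)
step 18: x0=(0.6581, 1.2837, -0.7902) x1=(-0.8596, 0.9844, 1.6774) x2=(0.3833, 0.9990, 0.6803)
step 19: x0=(0.6467, 1.2791, -0.7083) x1=(-0.8096, 1.0172, 1.6542) x2=(0.3770, 0.9873, 0.6471)
step 20: x0=(0.6345, 1.2743, -0.6249) x1=(-0.7587, 1.0500, 1.6297) x2=(0.3705, 0.9755, 0.6139)
step 21: x0=(0.6216, 1.2694, -0.5402) x1=(-0.7071, 1.0829, 1.6042) x2=(0.3638, 0.9639, 0.5808)
step 22: x0=(0.6081, 1.2644, -0.4545) x1=(-0.6548, 1.1158, 1.5776) x2=(0.3569, 0.9522, 0.5478)
step 23: x0=(0.5939, 1.2594, -0.3678) x1=(-0.6018, 1.1488, 1.5501) x2=(0.3498, 0.9406, 0.5151)
step 24: x0=(0.5793, 1.2543, -0.2804) x1=(-0.5482, 1.1818, 1.5218) x2=(0.3426, 0.9289, 0.4826)
step 25: x0=(0.5642, 1.2493, -0.1925) x1=(-0.4942, 1.2148, 1.4927) x2=(0.3352, 0.9172, 0.4504)
step 26: x0=(0.5488, 1.2444, -0.1042) x1=(-0.4397, 1.2477, 1.4629) x2=(0.3276, 0.9055, 0.4186)
step 27: x0=(0.5333, 1.2398, -0.0157) x1=(-0.3849, 1.2807, 1.4326) x2=(0.3198, 0.8936, 0.3872)
step 28: x0=(0.5176, 1.2354, 0.0729) x1=(-0.3297, 1.3135, 1.4019) x2=(0.3117, 0.8815, 0.3561)
step 29: x0=(0.5020, 1.2315, 0.1615) x1=(-0.2744, 1.3463, 1.3707) x2=(0.3034, 0.8690, 0.3255)
step 30: x0=(0.4865, 1.2281, 0.2501) x1=(-0.2188, 1.3791, 1.3393) x2=(0.2948, 0.8563, 0.2951)
step 31: x0=(0.4712, 1.2252, 0.3388) x1=(-0.1632, 1.4118, 1.3077) x2=(0.2860, 0.8431, 0.2649)
step 32: x0=(0.4561, 1.2229, 0.4276) x1=(-0.1075, 1.4444, 1.2760) x2=(0.2769, 0.8295, 0.2347)
step 33: x0=(0.4413, 1.2211, 0.5166) x1=(-0.0518, 1.4770, 1.2443) x2=(0.2675, 0.8155, 0.2043)
step 0 velocities: v0=(0.4400, 0.1300, 0.9000) v1=(0.8000, 0.8600, 0.3600) v2=(0.0400, -0.3700, -0.7300)
step 0: KE=2.6124, PE=11.1750, E=13.7875
step 33 velocities: v0=(-0.5058, -0.0574, 3.0711) v1=(1.9197, 1.1243, -1.0936) v2=(-0.3248, -0.4862, -1.0490)
step 33: KE=13.4760, PE=0.3084, E=13.7844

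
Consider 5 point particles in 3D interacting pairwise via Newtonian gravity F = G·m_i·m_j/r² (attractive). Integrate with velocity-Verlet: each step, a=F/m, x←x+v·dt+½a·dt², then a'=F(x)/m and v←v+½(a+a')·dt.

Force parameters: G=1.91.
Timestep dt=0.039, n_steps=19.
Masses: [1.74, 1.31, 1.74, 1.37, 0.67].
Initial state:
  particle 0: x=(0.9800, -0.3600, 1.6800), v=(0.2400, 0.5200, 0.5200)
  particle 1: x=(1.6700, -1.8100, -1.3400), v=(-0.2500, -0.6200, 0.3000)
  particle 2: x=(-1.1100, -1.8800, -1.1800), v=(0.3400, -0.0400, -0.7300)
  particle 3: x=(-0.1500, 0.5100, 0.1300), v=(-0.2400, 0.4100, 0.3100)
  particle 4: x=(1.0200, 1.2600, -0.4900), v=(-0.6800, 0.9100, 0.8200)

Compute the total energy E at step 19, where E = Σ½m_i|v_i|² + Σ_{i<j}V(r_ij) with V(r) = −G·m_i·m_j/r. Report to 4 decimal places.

step 0: x0=(0.9800, -0.3600, 1.6800) x1=(1.6700, -1.8100, -1.3400) x2=(-1.1100, -1.8800, -1.1800) x3=(-0.1500, 0.5100, 0.1300) x4=(1.0200, 1.2600, -0.4900)
step 1: x0=(0.9891, -0.3396, 1.6996) x1=(1.6598, -1.8339, -1.3280) x2=(-1.0963, -1.8812, -1.2082) x3=(-0.1587, 0.5256, 0.1421) x4=(0.9928, 1.2946, -0.4575)
step 2: x0=(0.9975, -0.3189, 1.7178) x1=(1.6485, -1.8572, -1.3154) x2=(-1.0817, -1.8818, -1.2360) x3=(-0.1662, 0.5404, 0.1543) x4=(0.9641, 1.3272, -0.4239)
step 3: x0=(1.0054, -0.2980, 1.7346) x1=(1.6363, -1.8799, -1.3021) x2=(-1.0662, -1.8818, -1.2633) x3=(-0.1724, 0.5545, 0.1665) x4=(0.9339, 1.3579, -0.3892)
step 4: x0=(1.0127, -0.2769, 1.7500) x1=(1.6232, -1.9019, -1.2884) x2=(-1.0498, -1.8812, -1.2901) x3=(-0.1773, 0.5680, 0.1788) x4=(0.9023, 1.3866, -0.3534)
step 5: x0=(1.0194, -0.2555, 1.7641) x1=(1.6090, -1.9234, -1.2740) x2=(-1.0325, -1.8800, -1.3164) x3=(-0.1810, 0.5808, 0.1912) x4=(0.8693, 1.4132, -0.3165)
step 6: x0=(1.0254, -0.2339, 1.7768) x1=(1.5938, -1.9443, -1.2592) x2=(-1.0143, -1.8782, -1.3423) x3=(-0.1833, 0.5930, 0.2035) x4=(0.8347, 1.4377, -0.2786)
step 7: x0=(1.0309, -0.2120, 1.7882) x1=(1.5776, -1.9646, -1.2438) x2=(-0.9953, -1.8758, -1.3676) x3=(-0.1842, 0.6048, 0.2160) x4=(0.7987, 1.4600, -0.2396)
step 8: x0=(1.0357, -0.1899, 1.7983) x1=(1.5603, -1.9843, -1.2279) x2=(-0.9753, -1.8729, -1.3924) x3=(-0.1838, 0.6160, 0.2284) x4=(0.7612, 1.4800, -0.1995)
step 9: x0=(1.0400, -0.1676, 1.8070) x1=(1.5421, -2.0033, -1.2116) x2=(-0.9545, -1.8694, -1.4167) x3=(-0.1820, 0.6269, 0.2410) x4=(0.7221, 1.4976, -0.1584)
step 10: x0=(1.0436, -0.1450, 1.8144) x1=(1.5227, -2.0217, -1.1948) x2=(-0.9327, -1.8655, -1.4404) x3=(-0.1788, 0.6374, 0.2535) x4=(0.6815, 1.5127, -0.1161)
step 11: x0=(1.0465, -0.1223, 1.8204) x1=(1.5024, -2.0395, -1.1776) x2=(-0.9101, -1.8610, -1.4636) x3=(-0.1741, 0.6477, 0.2662) x4=(0.6393, 1.5251, -0.0728)
step 12: x0=(1.0488, -0.0992, 1.8251) x1=(1.4809, -2.0566, -1.1600) x2=(-0.8865, -1.8559, -1.4862) x3=(-0.1679, 0.6578, 0.2789) x4=(0.5954, 1.5347, -0.0284)
step 13: x0=(1.0505, -0.0759, 1.8285) x1=(1.4583, -2.0731, -1.1420) x2=(-0.8621, -1.8505, -1.5083) x3=(-0.1601, 0.6678, 0.2916) x4=(0.5499, 1.5412, 0.0172)
step 14: x0=(1.0514, -0.0524, 1.8305) x1=(1.4347, -2.0889, -1.1236) x2=(-0.8367, -1.8445, -1.5297) x3=(-0.1508, 0.6778, 0.3045) x4=(0.5027, 1.5445, 0.0638)
step 15: x0=(1.0517, -0.0286, 1.8311) x1=(1.4098, -2.1040, -1.1050) x2=(-0.8103, -1.8381, -1.5505) x3=(-0.1398, 0.6881, 0.3175) x4=(0.4537, 1.5442, 0.1116)
step 16: x0=(1.0512, -0.0046, 1.8303) x1=(1.3838, -2.1184, -1.0860) x2=(-0.7830, -1.8312, -1.5707) x3=(-0.1271, 0.6986, 0.3306) x4=(0.4030, 1.5400, 0.1604)
step 17: x0=(1.0500, 0.0197, 1.8282) x1=(1.3567, -2.1321, -1.0668) x2=(-0.7547, -1.8239, -1.5902) x3=(-0.1127, 0.7098, 0.3439) x4=(0.3504, 1.5314, 0.2103)
step 18: x0=(1.0480, 0.0443, 1.8245) x1=(1.3283, -2.1450, -1.0473) x2=(-0.7255, -1.8162, -1.6091) x3=(-0.0965, 0.7217, 0.3574) x4=(0.2959, 1.5180, 0.2613)
step 19: x0=(1.0452, 0.0692, 1.8195) x1=(1.2987, -2.1571, -1.0277) x2=(-0.6952, -1.8082, -1.6272) x3=(-0.0784, 0.7347, 0.3711) x4=(0.2395, 1.4990, 0.3133)
step 0 velocities: v0=(0.2400, 0.5200, 0.5200) v1=(-0.2500, -0.6200, 0.3000) v2=(0.3400, -0.0400, -0.7300) v3=(-0.2400, 0.4100, 0.3100) v4=(-0.6800, 0.9100, 0.8200)
step 0: KE=2.3159, PE=-12.1810, E=-9.8652
step 19 velocities: v0=(-0.0822, 0.6423, -0.1493) v1=(-0.7751, -0.3008, 0.5057) v2=(0.7887, 0.2118, -0.4550) v3=(0.4876, 0.3535, 0.3582) v4=(-1.4695, -0.5701, 1.3431)
step 19: KE=3.5379, PE=-13.4011, E=-9.8632

-9.8632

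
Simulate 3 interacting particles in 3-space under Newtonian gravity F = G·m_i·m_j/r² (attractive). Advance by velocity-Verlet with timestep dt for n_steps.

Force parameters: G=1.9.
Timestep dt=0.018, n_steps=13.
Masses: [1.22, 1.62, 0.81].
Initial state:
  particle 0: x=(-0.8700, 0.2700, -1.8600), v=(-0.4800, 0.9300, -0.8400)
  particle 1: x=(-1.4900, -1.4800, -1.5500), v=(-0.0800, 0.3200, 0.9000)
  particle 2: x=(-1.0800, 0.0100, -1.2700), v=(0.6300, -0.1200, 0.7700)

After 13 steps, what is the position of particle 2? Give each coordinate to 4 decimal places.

(-0.9244, -0.0056, -1.1913)

step 0: x0=(-0.8700, 0.2700, -1.8600) x1=(-1.4900, -1.4800, -1.5500) x2=(-1.0800, 0.0100, -1.2700)
step 1: x0=(-0.8789, 0.2864, -1.8746) x1=(-1.4914, -1.4740, -1.5338) x2=(-1.0685, 0.0080, -1.2569)
step 2: x0=(-0.8881, 0.3021, -1.8883) x1=(-1.4926, -1.4677, -1.5176) x2=(-1.0566, 0.0061, -1.2452)
step 3: x0=(-0.8976, 0.3173, -1.9011) x1=(-1.4938, -1.4610, -1.5014) x2=(-1.0446, 0.0045, -1.2348)
step 4: x0=(-0.9074, 0.3317, -1.9131) x1=(-1.4948, -1.4539, -1.4852) x2=(-1.0324, 0.0030, -1.2257)
step 5: x0=(-0.9174, 0.3456, -1.9242) x1=(-1.4957, -1.4464, -1.4690) x2=(-1.0201, 0.0017, -1.2177)
step 6: x0=(-0.9275, 0.3589, -1.9346) x1=(-1.4964, -1.4385, -1.4529) x2=(-1.0078, 0.0005, -1.2109)
step 7: x0=(-0.9379, 0.3716, -1.9443) x1=(-1.4971, -1.4303, -1.4367) x2=(-0.9955, -0.0006, -1.2052)
step 8: x0=(-0.9483, 0.3838, -1.9532) x1=(-1.4976, -1.4216, -1.4206) x2=(-0.9833, -0.0015, -1.2005)
step 9: x0=(-0.9589, 0.3954, -1.9615) x1=(-1.4980, -1.4126, -1.4045) x2=(-0.9712, -0.0025, -1.1968)
step 10: x0=(-0.9695, 0.4064, -1.9690) x1=(-1.4982, -1.4032, -1.3884) x2=(-0.9592, -0.0033, -1.1941)
step 11: x0=(-0.9802, 0.4169, -1.9760) x1=(-1.4984, -1.3934, -1.3724) x2=(-0.9474, -0.0041, -1.1923)
step 12: x0=(-0.9910, 0.4269, -1.9823) x1=(-1.4983, -1.3833, -1.3563) x2=(-0.9358, -0.0048, -1.1913)
step 13: x0=(-1.0017, 0.4364, -1.9879) x1=(-1.4982, -1.3728, -1.3404) x2=(-0.9244, -0.0056, -1.1913)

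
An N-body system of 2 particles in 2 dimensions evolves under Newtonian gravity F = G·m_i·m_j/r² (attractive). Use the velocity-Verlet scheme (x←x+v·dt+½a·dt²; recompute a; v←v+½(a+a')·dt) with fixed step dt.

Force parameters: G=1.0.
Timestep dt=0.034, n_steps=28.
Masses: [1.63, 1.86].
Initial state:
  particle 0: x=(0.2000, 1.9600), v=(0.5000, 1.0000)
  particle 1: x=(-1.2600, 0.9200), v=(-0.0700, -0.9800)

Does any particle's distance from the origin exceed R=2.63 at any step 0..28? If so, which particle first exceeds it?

step 0: x0=(0.2000, 1.9600) x1=(-1.2600, 0.9200)
step 1: x0=(0.2167, 1.9938) x1=(-1.2621, 0.8869)
step 2: x0=(0.2330, 2.0272) x1=(-1.2638, 0.8540)
step 3: x0=(0.2487, 2.0603) x1=(-1.2651, 0.8215)
step 4: x0=(0.2640, 2.0930) x1=(-1.2660, 0.7893)
step 5: x0=(0.2789, 2.1254) x1=(-1.2666, 0.7575)
step 6: x0=(0.2935, 2.1574) x1=(-1.2668, 0.7259)
step 7: x0=(0.3077, 2.1891) x1=(-1.2667, 0.6946)
step 8: x0=(0.3215, 2.2205) x1=(-1.2663, 0.6635)
step 9: x0=(0.3351, 2.2516) x1=(-1.2657, 0.6328)
step 10: x0=(0.3483, 2.2823) x1=(-1.2648, 0.6023)
step 11: x0=(0.3613, 2.3129) x1=(-1.2636, 0.5720)
step 12: x0=(0.3740, 2.3431) x1=(-1.2623, 0.5420)
step 13: x0=(0.3865, 2.3730) x1=(-1.2607, 0.5122)
step 14: x0=(0.3987, 2.4027) x1=(-1.2589, 0.4827)
step 15: x0=(0.4107, 2.4322) x1=(-1.2569, 0.4534)
step 16: x0=(0.4226, 2.4614) x1=(-1.2548, 0.4242)
step 17: x0=(0.4342, 2.4903) x1=(-1.2524, 0.3953)
step 18: x0=(0.4456, 2.5191) x1=(-1.2499, 0.3666)
step 19: x0=(0.4569, 2.5476) x1=(-1.2473, 0.3381)
step 20: x0=(0.4680, 2.5758) x1=(-1.2445, 0.3098)
step 21: x0=(0.4789, 2.6039) x1=(-1.2415, 0.2817)
step 22: x0=(0.4897, 2.6318) x1=(-1.2385, 0.2538)
step 23: x0=(0.5003, 2.6594) x1=(-1.2352, 0.2260)
step 24: x0=(0.5108, 2.6869) x1=(-1.2319, 0.1984)
step 25: x0=(0.5211, 2.7142) x1=(-1.2285, 0.1710)
step 26: x0=(0.5314, 2.7413) x1=(-1.2249, 0.1437)
step 27: x0=(0.5415, 2.7682) x1=(-1.2213, 0.1166)
step 28: x0=(0.5515, 2.7949) x1=(-1.2175, 0.0896)

yes, particle 0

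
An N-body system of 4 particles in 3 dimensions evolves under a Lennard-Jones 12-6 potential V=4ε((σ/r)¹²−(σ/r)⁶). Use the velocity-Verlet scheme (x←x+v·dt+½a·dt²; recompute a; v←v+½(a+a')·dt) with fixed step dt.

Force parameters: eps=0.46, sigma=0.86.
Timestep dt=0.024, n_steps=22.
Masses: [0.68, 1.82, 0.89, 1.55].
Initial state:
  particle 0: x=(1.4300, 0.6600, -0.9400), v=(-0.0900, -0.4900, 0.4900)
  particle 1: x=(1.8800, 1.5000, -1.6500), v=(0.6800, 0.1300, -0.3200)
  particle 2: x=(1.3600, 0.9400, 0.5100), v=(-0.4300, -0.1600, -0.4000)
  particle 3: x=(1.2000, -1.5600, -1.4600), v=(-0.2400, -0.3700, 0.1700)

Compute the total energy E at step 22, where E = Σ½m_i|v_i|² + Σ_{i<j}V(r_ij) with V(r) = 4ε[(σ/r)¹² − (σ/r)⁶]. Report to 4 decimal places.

0.7217

step 0: x0=(1.4300, 0.6600, -0.9400) x1=(1.8800, 1.5000, -1.6500) x2=(1.3600, 0.9400, 0.5100) x3=(1.2000, -1.5600, -1.4600)
step 1: x0=(1.4280, 0.6485, -0.9284) x1=(1.8963, 1.5030, -1.6576) x2=(1.3497, 0.9361, 0.5003) x3=(1.1942, -1.5689, -1.4559)
step 2: x0=(1.4262, 0.6376, -0.9169) x1=(1.9124, 1.5058, -1.6650) x2=(1.3394, 0.9323, 0.4904) x3=(1.1885, -1.5777, -1.4518)
step 3: x0=(1.4247, 0.6272, -0.9056) x1=(1.9285, 1.5085, -1.6723) x2=(1.3291, 0.9283, 0.4803) x3=(1.1827, -1.5866, -1.4478)
step 4: x0=(1.4234, 0.6172, -0.8944) x1=(1.9445, 1.5110, -1.6794) x2=(1.3188, 0.9243, 0.4700) x3=(1.1770, -1.5955, -1.4437)
step 5: x0=(1.4223, 0.6076, -0.8831) x1=(1.9604, 1.5134, -1.6865) x2=(1.3086, 0.9203, 0.4595) x3=(1.1712, -1.6043, -1.4396)
step 6: x0=(1.4213, 0.5984, -0.8718) x1=(1.9762, 1.5156, -1.6934) x2=(1.2983, 0.9162, 0.4486) x3=(1.1655, -1.6132, -1.4355)
step 7: x0=(1.4204, 0.5896, -0.8604) x1=(1.9920, 1.5178, -1.7002) x2=(1.2881, 0.9121, 0.4375) x3=(1.1597, -1.6220, -1.4314)
step 8: x0=(1.4197, 0.5810, -0.8488) x1=(2.0077, 1.5199, -1.7069) x2=(1.2780, 0.9078, 0.4261) x3=(1.1539, -1.6309, -1.4273)
step 9: x0=(1.4190, 0.5728, -0.8369) x1=(2.0233, 1.5218, -1.7136) x2=(1.2679, 0.9035, 0.4144) x3=(1.1482, -1.6397, -1.4232)
step 10: x0=(1.4184, 0.5649, -0.8248) x1=(2.0390, 1.5238, -1.7202) x2=(1.2578, 0.8991, 0.4022) x3=(1.1424, -1.6485, -1.4191)
step 11: x0=(1.4178, 0.5573, -0.8123) x1=(2.0545, 1.5256, -1.7267) x2=(1.2477, 0.8946, 0.3897) x3=(1.1367, -1.6573, -1.4150)
step 12: x0=(1.4173, 0.5500, -0.7994) x1=(2.0701, 1.5274, -1.7332) x2=(1.2378, 0.8900, 0.3767) x3=(1.1309, -1.6662, -1.4109)
step 13: x0=(1.4167, 0.5430, -0.7859) x1=(2.0856, 1.5291, -1.7397) x2=(1.2279, 0.8852, 0.3632) x3=(1.1252, -1.6750, -1.4068)
step 14: x0=(1.4162, 0.5363, -0.7719) x1=(2.1010, 1.5308, -1.7460) x2=(1.2181, 0.8803, 0.3492) x3=(1.1194, -1.6838, -1.4027)
step 15: x0=(1.4155, 0.5300, -0.7573) x1=(2.1165, 1.5325, -1.7524) x2=(1.2084, 0.8752, 0.3347) x3=(1.1137, -1.6926, -1.3986)
step 16: x0=(1.4148, 0.5239, -0.7419) x1=(2.1319, 1.5341, -1.7587) x2=(1.1988, 0.8699, 0.3194) x3=(1.1079, -1.7014, -1.3945)
step 17: x0=(1.4139, 0.5183, -0.7257) x1=(2.1473, 1.5357, -1.7649) x2=(1.1894, 0.8643, 0.3035) x3=(1.1022, -1.7102, -1.3904)
step 18: x0=(1.4129, 0.5130, -0.7086) x1=(2.1627, 1.5372, -1.7712) x2=(1.1801, 0.8586, 0.2869) x3=(1.0964, -1.7189, -1.3863)
step 19: x0=(1.4116, 0.5082, -0.6906) x1=(2.1780, 1.5388, -1.7774) x2=(1.1711, 0.8525, 0.2694) x3=(1.0907, -1.7277, -1.3822)
step 20: x0=(1.4102, 0.5037, -0.6717) x1=(2.1933, 1.5403, -1.7836) x2=(1.1622, 0.8462, 0.2513) x3=(1.0849, -1.7365, -1.3781)
step 21: x0=(1.4086, 0.4996, -0.6521) x1=(2.2087, 1.5418, -1.7897) x2=(1.1534, 0.8397, 0.2325) x3=(1.0792, -1.7453, -1.3740)
step 22: x0=(1.4070, 0.4957, -0.6321) x1=(2.2240, 1.5432, -1.7959) x2=(1.1448, 0.8331, 0.2134) x3=(1.0734, -1.7540, -1.3699)
step 0 velocities: v0=(-0.0900, -0.4900, 0.4900) v1=(0.6800, 0.1300, -0.3200) v2=(-0.4300, -0.1600, -0.4000) v3=(-0.2400, -0.3700, 0.1700)
step 0: KE=1.0334, PE=-0.3066, E=0.7268
step 22 velocities: v0=(-0.0649, -0.1682, 0.8190) v1=(0.6373, 0.0608, -0.2553) v2=(-0.3629, -0.2728, -0.7860) v3=(-0.2394, -0.3652, 0.1714)
step 22: KE=1.2086, PE=-0.4869, E=0.7217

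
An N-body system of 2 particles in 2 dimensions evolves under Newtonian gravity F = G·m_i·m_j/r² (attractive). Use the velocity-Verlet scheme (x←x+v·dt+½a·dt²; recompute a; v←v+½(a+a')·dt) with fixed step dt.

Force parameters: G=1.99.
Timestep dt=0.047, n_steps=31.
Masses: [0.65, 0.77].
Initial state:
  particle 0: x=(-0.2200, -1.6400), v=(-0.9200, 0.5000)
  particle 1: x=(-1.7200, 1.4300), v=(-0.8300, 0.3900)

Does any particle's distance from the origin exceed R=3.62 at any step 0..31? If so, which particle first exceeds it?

step 0: x0=(-0.2200, -1.6400) x1=(-1.7200, 1.4300)
step 1: x0=(-0.2633, -1.6164) x1=(-1.7590, 1.4482)
step 2: x0=(-0.3067, -1.5925) x1=(-1.7978, 1.4662)
step 3: x0=(-0.3503, -1.5683) x1=(-1.8365, 1.4840)
step 4: x0=(-0.3940, -1.5439) x1=(-1.8752, 1.5016)
step 5: x0=(-0.4378, -1.5192) x1=(-1.9137, 1.5189)
step 6: x0=(-0.4817, -1.4943) x1=(-1.9521, 1.5360)
step 7: x0=(-0.5258, -1.4691) x1=(-1.9904, 1.5529)
step 8: x0=(-0.5700, -1.4436) x1=(-2.0286, 1.5695)
step 9: x0=(-0.6144, -1.4178) x1=(-2.0667, 1.5859)
step 10: x0=(-0.6588, -1.3918) x1=(-2.1047, 1.6021)
step 11: x0=(-0.7034, -1.3655) x1=(-2.1425, 1.6181)
step 12: x0=(-0.7482, -1.3389) x1=(-2.1803, 1.6338)
step 13: x0=(-0.7931, -1.3120) x1=(-2.2179, 1.6493)
step 14: x0=(-0.8381, -1.2848) x1=(-2.2554, 1.6645)
step 15: x0=(-0.8832, -1.2574) x1=(-2.2928, 1.6795)
step 16: x0=(-0.9285, -1.2297) x1=(-2.3301, 1.6943)
step 17: x0=(-0.9739, -1.2017) x1=(-2.3673, 1.7088)
step 18: x0=(-1.0195, -1.1734) x1=(-2.4043, 1.7231)
step 19: x0=(-1.0652, -1.1448) x1=(-2.4412, 1.7371)
step 20: x0=(-1.1110, -1.1159) x1=(-2.4780, 1.7509)
step 21: x0=(-1.1570, -1.0867) x1=(-2.5147, 1.7644)
step 22: x0=(-1.2032, -1.0571) x1=(-2.5513, 1.7777)
step 23: x0=(-1.2495, -1.0273) x1=(-2.5877, 1.7907)
step 24: x0=(-1.2959, -0.9972) x1=(-2.6240, 1.8034)
step 25: x0=(-1.3425, -0.9667) x1=(-2.6602, 1.8158)
step 26: x0=(-1.3892, -0.9359) x1=(-2.6963, 1.8280)
step 27: x0=(-1.4361, -0.9048) x1=(-2.7322, 1.8399)
step 28: x0=(-1.4832, -0.8734) x1=(-2.7680, 1.8516)
step 29: x0=(-1.5304, -0.8416) x1=(-2.8037, 1.8629)
step 30: x0=(-1.5778, -0.8095) x1=(-2.8392, 1.8740)
step 31: x0=(-1.6253, -0.7770) x1=(-2.8746, 1.8847)

no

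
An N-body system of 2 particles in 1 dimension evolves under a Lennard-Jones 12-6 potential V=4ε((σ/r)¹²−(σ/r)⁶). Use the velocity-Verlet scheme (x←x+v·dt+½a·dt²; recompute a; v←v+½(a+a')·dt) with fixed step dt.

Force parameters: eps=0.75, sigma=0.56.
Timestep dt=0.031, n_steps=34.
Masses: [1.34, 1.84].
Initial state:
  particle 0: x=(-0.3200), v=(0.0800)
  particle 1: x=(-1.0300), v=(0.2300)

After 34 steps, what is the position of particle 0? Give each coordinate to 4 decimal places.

step 0: x0=(-0.3200) x1=(-1.0300)
step 1: x0=(-0.3187) x1=(-1.0220)
step 2: x0=(-0.3196) x1=(-1.0124)
step 3: x0=(-0.3228) x1=(-1.0011)
step 4: x0=(-0.3283) x1=(-0.9882)
step 5: x0=(-0.3356) x1=(-0.9740)
step 6: x0=(-0.3437) x1=(-0.9591)
step 7: x0=(-0.3502) x1=(-0.9454)
step 8: x0=(-0.3509) x1=(-0.9360)
step 9: x0=(-0.3425) x1=(-0.9332)
step 10: x0=(-0.3269) x1=(-0.9356)
step 11: x0=(-0.3086) x1=(-0.9400)
step 12: x0=(-0.2905) x1=(-0.9442)
step 13: x0=(-0.2741) x1=(-0.9473)
step 14: x0=(-0.2598) x1=(-0.9487)
step 15: x0=(-0.2479) x1=(-0.9485)
step 16: x0=(-0.2382) x1=(-0.9466)
step 17: x0=(-0.2308) x1=(-0.9431)
step 18: x0=(-0.2256) x1=(-0.9379)
step 19: x0=(-0.2227) x1=(-0.9310)
step 20: x0=(-0.2221) x1=(-0.9226)
step 21: x0=(-0.2238) x1=(-0.9124)
step 22: x0=(-0.2278) x1=(-0.9006)
step 23: x0=(-0.2339) x1=(-0.8872)
step 24: x0=(-0.2416) x1=(-0.8726)
step 25: x0=(-0.2496) x1=(-0.8579)
step 26: x0=(-0.2547) x1=(-0.8452)
step 27: x0=(-0.2526) x1=(-0.8378)
step 28: x0=(-0.2414) x1=(-0.8370)
step 29: x0=(-0.2245) x1=(-0.8404)
step 30: x0=(-0.2061) x1=(-0.8449)
step 31: x0=(-0.1884) x1=(-0.8488)
step 32: x0=(-0.1727) x1=(-0.8513)
step 33: x0=(-0.1592) x1=(-0.8522)
step 34: x0=(-0.1479) x1=(-0.8515)

(-0.1479)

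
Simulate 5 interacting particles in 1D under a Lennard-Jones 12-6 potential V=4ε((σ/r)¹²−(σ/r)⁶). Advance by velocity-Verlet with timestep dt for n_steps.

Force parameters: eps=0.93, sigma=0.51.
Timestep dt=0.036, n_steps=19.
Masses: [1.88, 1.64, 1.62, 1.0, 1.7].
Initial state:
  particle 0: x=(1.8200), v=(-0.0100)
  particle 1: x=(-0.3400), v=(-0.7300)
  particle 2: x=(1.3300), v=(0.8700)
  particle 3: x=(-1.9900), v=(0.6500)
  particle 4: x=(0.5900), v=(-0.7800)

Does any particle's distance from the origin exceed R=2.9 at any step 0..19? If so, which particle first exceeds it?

no

step 0: x0=(1.8200) x1=(-0.3400) x2=(1.3300) x3=(-1.9900) x4=(0.5900)
step 1: x0=(1.8504) x1=(-0.3660) x2=(1.3246) x3=(-1.9666) x4=(0.5627)
step 2: x0=(1.8969) x1=(-0.3916) x2=(1.2986) x3=(-1.9432) x4=(0.5366)
step 3: x0=(1.9412) x1=(-0.4166) x2=(1.2736) x3=(-1.9197) x4=(0.5117)
step 4: x0=(1.9826) x1=(-0.4412) x2=(1.2500) x3=(-1.8962) x4=(0.4880)
step 5: x0=(2.0222) x1=(-0.4653) x2=(1.2268) x3=(-1.8727) x4=(0.4655)
step 6: x0=(2.0606) x1=(-0.4889) x2=(1.2033) x3=(-1.8491) x4=(0.4442)
step 7: x0=(2.0982) x1=(-0.5121) x2=(1.1788) x3=(-1.8255) x4=(0.4242)
step 8: x0=(2.1354) x1=(-0.5349) x2=(1.1530) x3=(-1.8018) x4=(0.4054)
step 9: x0=(2.1723) x1=(-0.5572) x2=(1.1256) x3=(-1.7780) x4=(0.3880)
step 10: x0=(2.2090) x1=(-0.5792) x2=(1.0964) x3=(-1.7541) x4=(0.3722)
step 11: x0=(2.2456) x1=(-0.6009) x2=(1.0650) x3=(-1.7300) x4=(0.3581)
step 12: x0=(2.2821) x1=(-0.6222) x2=(1.0312) x3=(-1.7057) x4=(0.3461)
step 13: x0=(2.3185) x1=(-0.6434) x2=(0.9945) x3=(-1.6811) x4=(0.3366)
step 14: x0=(2.3549) x1=(-0.6645) x2=(0.9545) x3=(-1.6561) x4=(0.3298)
step 15: x0=(2.3912) x1=(-0.6855) x2=(0.9110) x3=(-1.6305) x4=(0.3261)
step 16: x0=(2.4276) x1=(-0.7067) x2=(0.8660) x3=(-1.6043) x4=(0.3236)
step 17: x0=(2.4639) x1=(-0.7282) x2=(0.8296) x3=(-1.5771) x4=(0.3126)
step 18: x0=(2.5002) x1=(-0.7504) x2=(0.8201) x3=(-1.5483) x4=(0.2758)
step 19: x0=(2.5365) x1=(-0.7737) x2=(0.8185) x3=(-1.5175) x4=(0.2313)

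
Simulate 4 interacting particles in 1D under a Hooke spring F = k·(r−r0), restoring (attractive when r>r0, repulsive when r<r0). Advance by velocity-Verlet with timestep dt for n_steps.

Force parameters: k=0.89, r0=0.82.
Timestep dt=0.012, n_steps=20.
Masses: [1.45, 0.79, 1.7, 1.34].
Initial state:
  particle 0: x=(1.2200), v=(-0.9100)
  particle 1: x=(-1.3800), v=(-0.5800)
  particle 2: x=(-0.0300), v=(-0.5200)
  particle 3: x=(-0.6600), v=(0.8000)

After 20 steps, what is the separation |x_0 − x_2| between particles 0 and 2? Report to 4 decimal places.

1.1003

step 0: x0=(1.2200) x1=(-1.3800) x2=(-0.0300) x3=(-0.6600)
step 1: x0=(1.2089) x1=(-1.3868) x2=(-0.0362) x3=(-0.6504)
step 2: x0=(1.1976) x1=(-1.3932) x2=(-0.0425) x3=(-0.6406)
step 3: x0=(1.1860) x1=(-1.3993) x2=(-0.0487) x3=(-0.6308)
step 4: x0=(1.1740) x1=(-1.4050) x2=(-0.0549) x3=(-0.6209)
step 5: x0=(1.1618) x1=(-1.4103) x2=(-0.0611) x3=(-0.6109)
step 6: x0=(1.1494) x1=(-1.4152) x2=(-0.0673) x3=(-0.6009)
step 7: x0=(1.1366) x1=(-1.4198) x2=(-0.0735) x3=(-0.5908)
step 8: x0=(1.1236) x1=(-1.4241) x2=(-0.0796) x3=(-0.5807)
step 9: x0=(1.1104) x1=(-1.4279) x2=(-0.0858) x3=(-0.5705)
step 10: x0=(1.0968) x1=(-1.4314) x2=(-0.0919) x3=(-0.5602)
step 11: x0=(1.0830) x1=(-1.4345) x2=(-0.0981) x3=(-0.5499)
step 12: x0=(1.0690) x1=(-1.4373) x2=(-0.1042) x3=(-0.5396)
step 13: x0=(1.0547) x1=(-1.4396) x2=(-0.1102) x3=(-0.5292)
step 14: x0=(1.0402) x1=(-1.4417) x2=(-0.1163) x3=(-0.5188)
step 15: x0=(1.0254) x1=(-1.4433) x2=(-0.1224) x3=(-0.5084)
step 16: x0=(1.0103) x1=(-1.4446) x2=(-0.1284) x3=(-0.4980)
step 17: x0=(0.9951) x1=(-1.4455) x2=(-0.1344) x3=(-0.4876)
step 18: x0=(0.9796) x1=(-1.4460) x2=(-0.1404) x3=(-0.4771)
step 19: x0=(0.9639) x1=(-1.4462) x2=(-0.1464) x3=(-0.4667)
step 20: x0=(0.9480) x1=(-1.4460) x2=(-0.1523) x3=(-0.4563)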